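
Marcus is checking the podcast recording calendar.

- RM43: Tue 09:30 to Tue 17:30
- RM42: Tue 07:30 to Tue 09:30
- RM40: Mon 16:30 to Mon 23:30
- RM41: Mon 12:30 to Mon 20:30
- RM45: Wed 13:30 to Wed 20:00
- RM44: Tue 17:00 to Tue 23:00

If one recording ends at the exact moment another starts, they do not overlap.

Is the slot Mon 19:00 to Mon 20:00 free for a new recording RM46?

RM41: starts Mon 12:30 before RM46 ends Mon 20:00, and ends Mon 20:30 after RM46 starts Mon 19:00 → overlap.
RM40: starts Mon 16:30 before RM46 ends Mon 20:00, and ends Mon 23:30 after RM46 starts Mon 19:00 → overlap.
RM42: starts Tue 07:30 at or after RM46 ends Mon 20:00 → clear.
RM43: starts Tue 09:30 at or after RM46 ends Mon 20:00 → clear.
RM44: starts Tue 17:00 at or after RM46 ends Mon 20:00 → clear.
RM45: starts Wed 13:30 at or after RM46 ends Mon 20:00 → clear.
RM46 overlaps RM40, RM41.

No — it overlaps RM40, RM41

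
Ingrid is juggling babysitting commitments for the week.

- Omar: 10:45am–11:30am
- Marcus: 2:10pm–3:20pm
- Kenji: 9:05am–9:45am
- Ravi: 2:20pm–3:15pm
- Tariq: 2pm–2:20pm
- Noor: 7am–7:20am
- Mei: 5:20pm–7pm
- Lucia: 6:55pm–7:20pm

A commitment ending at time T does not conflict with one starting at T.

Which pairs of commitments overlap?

Sorted by start: Noor, Kenji, Omar, Tariq, Marcus, Ravi, Mei, Lucia.
Kenji starts after Noor ends, so Noor has no further overlaps.
Omar starts after Kenji ends, so Kenji has no further overlaps.
Tariq starts after Omar ends, so Omar has no further overlaps.
Marcus starts before Tariq ends → Tariq and Marcus overlap.
Ravi starts exactly when Tariq ends (back-to-back, no overlap), so Tariq has no further overlaps.
Ravi starts before Marcus ends → Marcus and Ravi overlap.
Mei starts after Marcus ends, so Marcus has no further overlaps.
Mei starts after Ravi ends, so Ravi has no further overlaps.
Lucia starts before Mei ends → Mei and Lucia overlap.

Lucia & Mei, Marcus & Ravi, Marcus & Tariq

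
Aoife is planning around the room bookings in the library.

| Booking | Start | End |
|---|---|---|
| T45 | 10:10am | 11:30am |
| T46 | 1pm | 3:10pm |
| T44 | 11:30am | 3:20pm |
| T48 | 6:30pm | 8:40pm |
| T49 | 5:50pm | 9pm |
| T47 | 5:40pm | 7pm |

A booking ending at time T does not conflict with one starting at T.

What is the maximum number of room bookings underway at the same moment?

Walk through starts and ends in time order (an end at T is processed before a start at T):
10:10am start T45 → 1
11:30am end T45 → 0
11:30am start T44 → 1
1pm start T46 → 2
3:10pm end T46 → 1
3:20pm end T44 → 0
5:40pm start T47 → 1
5:50pm start T49 → 2
6:30pm start T48 → 3
7pm end T47 → 2
8:40pm end T48 → 1
9pm end T49 → 0
Peak is 3, at 6:30pm (T47, T48, T49).

3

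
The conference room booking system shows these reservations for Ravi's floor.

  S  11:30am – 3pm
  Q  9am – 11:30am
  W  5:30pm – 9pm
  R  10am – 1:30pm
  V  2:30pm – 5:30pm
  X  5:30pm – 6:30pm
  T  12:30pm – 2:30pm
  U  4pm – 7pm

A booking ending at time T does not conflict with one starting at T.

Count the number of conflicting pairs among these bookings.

9

Sorted by start: Q, R, S, T, V, U, W, X.
R starts before Q ends → Q and R overlap.
S starts exactly when Q ends (back-to-back, no overlap); Q is clear from here.
S starts before R ends → R and S overlap.
T starts before R ends → R and T overlap.
V starts after R ends; R is clear from here.
T starts before S ends → S and T overlap.
V starts before S ends → S and V overlap.
U starts after S ends; S is clear from here.
V starts exactly when T ends (back-to-back, no overlap); T is clear from here.
U starts before V ends → V and U overlap.
W starts exactly when V ends (back-to-back, no overlap); V is clear from here.
W starts before U ends → U and W overlap.
X starts before U ends → U and X overlap.
X starts before W ends → W and X overlap.
Overlapping pairs: Q & R, R & S, R & T, S & T, S & V, U & V, U & W, U & X, W & X — 9 in total.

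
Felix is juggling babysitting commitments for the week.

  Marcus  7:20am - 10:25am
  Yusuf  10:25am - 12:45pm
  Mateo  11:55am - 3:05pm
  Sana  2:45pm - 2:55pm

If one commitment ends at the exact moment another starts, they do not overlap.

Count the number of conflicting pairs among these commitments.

2

Check each pair: they overlap iff neither finishes before the other starts.
Sorted by start: Marcus, Yusuf, Mateo, Sana.
Yusuf starts exactly when Marcus ends (back-to-back, no overlap), so nothing later overlaps Marcus either.
Mateo starts before Yusuf ends → Yusuf and Mateo overlap.
Sana starts after Yusuf ends.
Sana starts before Mateo ends → Mateo and Sana overlap.
Overlapping pairs: Mateo & Sana, Mateo & Yusuf — 2 in total.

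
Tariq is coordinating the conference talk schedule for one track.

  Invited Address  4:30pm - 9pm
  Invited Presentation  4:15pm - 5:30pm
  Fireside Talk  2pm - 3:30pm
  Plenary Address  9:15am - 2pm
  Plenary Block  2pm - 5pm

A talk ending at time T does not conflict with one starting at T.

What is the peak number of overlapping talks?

3

Sweep the timeline, counting +1 at each start and −1 at each end (ends before starts at a tie):
9:15am start Plenary Address → 1
2pm end Plenary Address → 0
2pm start Fireside Talk → 1
2pm start Plenary Block → 2
3:30pm end Fireside Talk → 1
4:15pm start Invited Presentation → 2
4:30pm start Invited Address → 3
5pm end Plenary Block → 2
5:30pm end Invited Presentation → 1
9pm end Invited Address → 0
Peak is 3, at 4:30pm (Invited Address, Invited Presentation, Plenary Block).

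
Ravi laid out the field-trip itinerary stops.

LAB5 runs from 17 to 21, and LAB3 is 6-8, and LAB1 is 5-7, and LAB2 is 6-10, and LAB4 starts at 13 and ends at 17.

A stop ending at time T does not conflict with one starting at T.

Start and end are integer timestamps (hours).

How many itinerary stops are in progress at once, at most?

Sort all start/end points and keep a running count:
5 start LAB1 → 1
6 start LAB2 → 2
6 start LAB3 → 3
7 end LAB1 → 2
8 end LAB3 → 1
10 end LAB2 → 0
13 start LAB4 → 1
17 end LAB4 → 0
17 start LAB5 → 1
21 end LAB5 → 0
Peak is 3, at 6 (LAB1, LAB2, LAB3).

3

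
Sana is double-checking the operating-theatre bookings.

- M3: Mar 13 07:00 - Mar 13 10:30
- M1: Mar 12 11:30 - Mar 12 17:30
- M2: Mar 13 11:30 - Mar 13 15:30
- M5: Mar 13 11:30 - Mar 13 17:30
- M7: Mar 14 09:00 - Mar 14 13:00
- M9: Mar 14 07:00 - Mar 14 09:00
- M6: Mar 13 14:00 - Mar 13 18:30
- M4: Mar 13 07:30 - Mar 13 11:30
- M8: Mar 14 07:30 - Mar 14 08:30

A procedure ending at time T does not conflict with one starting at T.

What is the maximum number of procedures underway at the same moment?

Sort all start/end points and keep a running count:
Mar 12 11:30 start M1 → 1
Mar 12 17:30 end M1 → 0
Mar 13 07:00 start M3 → 1
Mar 13 07:30 start M4 → 2
Mar 13 10:30 end M3 → 1
Mar 13 11:30 end M4 → 0
Mar 13 11:30 start M2 → 1
Mar 13 11:30 start M5 → 2
Mar 13 14:00 start M6 → 3
Mar 13 15:30 end M2 → 2
Mar 13 17:30 end M5 → 1
Mar 13 18:30 end M6 → 0
Mar 14 07:00 start M9 → 1
Mar 14 07:30 start M8 → 2
Mar 14 08:30 end M8 → 1
Mar 14 09:00 end M9 → 0
Mar 14 09:00 start M7 → 1
Mar 14 13:00 end M7 → 0
Peak is 3, at Mar 13 14:00 (M2, M5, M6).

3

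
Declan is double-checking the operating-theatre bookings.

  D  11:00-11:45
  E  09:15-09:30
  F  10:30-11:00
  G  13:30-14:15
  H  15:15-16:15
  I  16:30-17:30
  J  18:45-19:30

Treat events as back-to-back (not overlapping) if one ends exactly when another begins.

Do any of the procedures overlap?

No

Sorted by start: E, F, D, G, H, I, J.
F starts after E ends, so nothing later overlaps E either.
D starts exactly when F ends (back-to-back, no overlap), so nothing later overlaps F either.
G starts after D ends, so nothing later overlaps D either.
H starts after G ends, so nothing later overlaps G either.
I starts after H ends, so nothing later overlaps H either.
J starts after I ends.
Every pair is clear; the schedule has no overlaps.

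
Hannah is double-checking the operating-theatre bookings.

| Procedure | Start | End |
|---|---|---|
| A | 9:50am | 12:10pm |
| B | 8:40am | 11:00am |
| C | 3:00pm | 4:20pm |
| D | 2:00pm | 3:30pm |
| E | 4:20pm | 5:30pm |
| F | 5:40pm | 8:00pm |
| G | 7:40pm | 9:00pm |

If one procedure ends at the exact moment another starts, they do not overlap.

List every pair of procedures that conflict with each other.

Sorted by start: B, A, D, C, E, F, G.
A starts before B ends → B and A overlap.
D starts after B ends, so B has no further overlaps.
D starts after A ends, so A has no further overlaps.
C starts before D ends → D and C overlap.
E starts after D ends, so D has no further overlaps.
E starts exactly when C ends (back-to-back, no overlap), so C has no further overlaps.
F starts after E ends, so E has no further overlaps.
G starts before F ends → F and G overlap.

A & B, C & D, F & G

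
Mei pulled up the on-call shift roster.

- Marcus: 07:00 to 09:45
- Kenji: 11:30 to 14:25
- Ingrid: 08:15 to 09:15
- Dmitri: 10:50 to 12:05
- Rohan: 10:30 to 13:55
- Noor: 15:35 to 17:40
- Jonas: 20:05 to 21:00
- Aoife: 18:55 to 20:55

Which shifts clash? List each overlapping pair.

Sorted by start: Marcus, Ingrid, Rohan, Dmitri, Kenji, Noor, Aoife, Jonas.
Ingrid starts before Marcus ends → Marcus and Ingrid overlap.
Rohan starts after Marcus ends — done with Marcus.
Rohan starts after Ingrid ends — done with Ingrid.
Dmitri starts before Rohan ends → Rohan and Dmitri overlap.
Kenji starts before Rohan ends → Rohan and Kenji overlap.
Noor starts after Rohan ends — done with Rohan.
Kenji starts before Dmitri ends → Dmitri and Kenji overlap.
Noor starts after Dmitri ends — done with Dmitri.
Noor starts after Kenji ends — done with Kenji.
Aoife starts after Noor ends — done with Noor.
Jonas starts before Aoife ends → Aoife and Jonas overlap.

Aoife & Jonas, Dmitri & Kenji, Dmitri & Rohan, Ingrid & Marcus, Kenji & Rohan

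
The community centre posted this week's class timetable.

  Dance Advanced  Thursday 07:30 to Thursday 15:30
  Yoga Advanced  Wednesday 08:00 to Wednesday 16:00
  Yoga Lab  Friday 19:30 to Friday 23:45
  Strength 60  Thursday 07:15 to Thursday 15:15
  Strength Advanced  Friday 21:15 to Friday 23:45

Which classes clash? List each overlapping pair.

Check each pair: they overlap iff neither finishes before the other starts.
Sorted by start: Yoga Advanced, Strength 60, Dance Advanced, Yoga Lab, Strength Advanced.
Strength 60 starts after Yoga Advanced ends, so nothing later overlaps Yoga Advanced either.
Dance Advanced starts before Strength 60 ends → Strength 60 and Dance Advanced overlap.
Yoga Lab starts after Strength 60 ends, so nothing later overlaps Strength 60 either.
Yoga Lab starts after Dance Advanced ends, so nothing later overlaps Dance Advanced either.
Strength Advanced starts before Yoga Lab ends → Yoga Lab and Strength Advanced overlap.

Dance Advanced & Strength 60, Strength Advanced & Yoga Lab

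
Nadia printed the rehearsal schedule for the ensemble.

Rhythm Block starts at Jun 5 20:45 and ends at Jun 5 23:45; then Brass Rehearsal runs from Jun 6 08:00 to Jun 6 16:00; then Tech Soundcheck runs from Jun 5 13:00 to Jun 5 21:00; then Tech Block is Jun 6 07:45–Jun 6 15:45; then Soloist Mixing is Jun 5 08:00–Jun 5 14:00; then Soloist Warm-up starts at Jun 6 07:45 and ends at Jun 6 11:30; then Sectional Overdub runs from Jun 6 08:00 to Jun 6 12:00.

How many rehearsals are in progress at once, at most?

4

Sweep the timeline, counting +1 at each start and −1 at each end (ends before starts at a tie):
Jun 5 08:00 start Soloist Mixing → 1
Jun 5 13:00 start Tech Soundcheck → 2
Jun 5 14:00 end Soloist Mixing → 1
Jun 5 20:45 start Rhythm Block → 2
Jun 5 21:00 end Tech Soundcheck → 1
Jun 5 23:45 end Rhythm Block → 0
Jun 6 07:45 start Soloist Warm-up → 1
Jun 6 07:45 start Tech Block → 2
Jun 6 08:00 start Brass Rehearsal → 3
Jun 6 08:00 start Sectional Overdub → 4
Jun 6 11:30 end Soloist Warm-up → 3
Jun 6 12:00 end Sectional Overdub → 2
Jun 6 15:45 end Tech Block → 1
Jun 6 16:00 end Brass Rehearsal → 0
Peak is 4, at Jun 6 08:00 (Brass Rehearsal, Sectional Overdub, Soloist Warm-up, Tech Block).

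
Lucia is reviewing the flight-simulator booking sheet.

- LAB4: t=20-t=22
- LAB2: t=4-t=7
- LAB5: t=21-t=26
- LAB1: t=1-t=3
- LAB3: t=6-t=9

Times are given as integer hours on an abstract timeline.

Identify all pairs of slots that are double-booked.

Sorted by start: LAB1, LAB2, LAB3, LAB4, LAB5.
LAB2 starts after LAB1 ends, so nothing later overlaps LAB1 either.
LAB3 starts before LAB2 ends → LAB2 and LAB3 overlap.
LAB4 starts after LAB2 ends, so nothing later overlaps LAB2 either.
LAB4 starts after LAB3 ends, so nothing later overlaps LAB3 either.
LAB5 starts before LAB4 ends → LAB4 and LAB5 overlap.

LAB2 & LAB3, LAB4 & LAB5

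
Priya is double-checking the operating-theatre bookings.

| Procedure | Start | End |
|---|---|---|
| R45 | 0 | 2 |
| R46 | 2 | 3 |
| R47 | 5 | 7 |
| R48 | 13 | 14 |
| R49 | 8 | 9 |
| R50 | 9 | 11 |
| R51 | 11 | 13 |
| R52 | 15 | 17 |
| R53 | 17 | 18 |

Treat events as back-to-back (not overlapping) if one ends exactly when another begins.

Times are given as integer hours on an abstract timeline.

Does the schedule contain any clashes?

No

Two intervals overlap when each starts before the other ends.
Sorted by start: R45, R46, R47, R49, R50, R51, R48, R52, R53.
R46 starts exactly when R45 ends (back-to-back, no overlap); R45 is clear from here.
R47 starts after R46 ends; R46 is clear from here.
R49 starts after R47 ends; R47 is clear from here.
R50 starts exactly when R49 ends (back-to-back, no overlap); R49 is clear from here.
R51 starts exactly when R50 ends (back-to-back, no overlap); R50 is clear from here.
R48 starts exactly when R51 ends (back-to-back, no overlap); R51 is clear from here.
R52 starts after R48 ends; R48 is clear from here.
R53 starts exactly when R52 ends (back-to-back, no overlap).
Every pair is clear; the schedule has no overlaps.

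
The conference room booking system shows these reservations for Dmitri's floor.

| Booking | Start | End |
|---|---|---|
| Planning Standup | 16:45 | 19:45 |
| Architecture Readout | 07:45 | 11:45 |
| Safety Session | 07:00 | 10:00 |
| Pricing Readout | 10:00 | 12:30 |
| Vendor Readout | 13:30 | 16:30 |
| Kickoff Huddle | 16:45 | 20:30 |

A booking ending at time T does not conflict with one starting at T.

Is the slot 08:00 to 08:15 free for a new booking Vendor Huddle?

No — it overlaps Architecture Readout, Safety Session

Safety Session: starts 07:00 before Vendor Huddle ends 08:15, and ends 10:00 after Vendor Huddle starts 08:00 → overlap.
Architecture Readout: starts 07:45 before Vendor Huddle ends 08:15, and ends 11:45 after Vendor Huddle starts 08:00 → overlap.
Pricing Readout: starts 10:00 at or after Vendor Huddle ends 08:15 → clear.
Vendor Readout: starts 13:30 at or after Vendor Huddle ends 08:15 → clear.
Kickoff Huddle: starts 16:45 at or after Vendor Huddle ends 08:15 → clear.
Planning Standup: starts 16:45 at or after Vendor Huddle ends 08:15 → clear.
Vendor Huddle overlaps Safety Session, Architecture Readout.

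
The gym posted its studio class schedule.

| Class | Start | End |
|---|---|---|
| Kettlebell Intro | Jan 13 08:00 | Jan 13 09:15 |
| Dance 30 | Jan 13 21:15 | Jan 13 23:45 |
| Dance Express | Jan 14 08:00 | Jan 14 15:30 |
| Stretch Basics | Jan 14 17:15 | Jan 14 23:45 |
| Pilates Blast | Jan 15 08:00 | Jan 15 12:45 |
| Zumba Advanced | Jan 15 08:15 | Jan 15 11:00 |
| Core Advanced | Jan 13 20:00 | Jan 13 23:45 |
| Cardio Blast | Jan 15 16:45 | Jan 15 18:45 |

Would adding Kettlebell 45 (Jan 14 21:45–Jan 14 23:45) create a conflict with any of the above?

Yes — it overlaps Stretch Basics

Kettlebell Intro: ends Jan 13 09:15 at or before Kettlebell 45 starts Jan 14 21:45 → clear.
Core Advanced: ends Jan 13 23:45 at or before Kettlebell 45 starts Jan 14 21:45 → clear.
Dance 30: ends Jan 13 23:45 at or before Kettlebell 45 starts Jan 14 21:45 → clear.
Dance Express: ends Jan 14 15:30 at or before Kettlebell 45 starts Jan 14 21:45 → clear.
Stretch Basics: starts Jan 14 17:15 before Kettlebell 45 ends Jan 14 23:45, and ends Jan 14 23:45 after Kettlebell 45 starts Jan 14 21:45 → overlap.
Pilates Blast: starts Jan 15 08:00 at or after Kettlebell 45 ends Jan 14 23:45 → clear.
Zumba Advanced: starts Jan 15 08:15 at or after Kettlebell 45 ends Jan 14 23:45 → clear.
Cardio Blast: starts Jan 15 16:45 at or after Kettlebell 45 ends Jan 14 23:45 → clear.
Kettlebell 45 overlaps Stretch Basics.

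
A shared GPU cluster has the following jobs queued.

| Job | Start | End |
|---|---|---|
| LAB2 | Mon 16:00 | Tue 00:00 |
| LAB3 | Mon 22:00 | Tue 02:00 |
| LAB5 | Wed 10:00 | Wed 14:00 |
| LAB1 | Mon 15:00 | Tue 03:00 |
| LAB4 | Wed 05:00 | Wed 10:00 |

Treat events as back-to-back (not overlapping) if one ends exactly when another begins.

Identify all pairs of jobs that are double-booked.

Sorted by start: LAB1, LAB2, LAB3, LAB4, LAB5.
LAB2 starts before LAB1 ends → LAB1 and LAB2 overlap.
LAB3 starts before LAB1 ends → LAB1 and LAB3 overlap.
LAB4 starts after LAB1 ends; LAB1 is clear from here.
LAB3 starts before LAB2 ends → LAB2 and LAB3 overlap.
LAB4 starts after LAB2 ends; LAB2 is clear from here.
LAB4 starts after LAB3 ends; LAB3 is clear from here.
LAB5 starts exactly when LAB4 ends (back-to-back, no overlap).

LAB1 & LAB2, LAB1 & LAB3, LAB2 & LAB3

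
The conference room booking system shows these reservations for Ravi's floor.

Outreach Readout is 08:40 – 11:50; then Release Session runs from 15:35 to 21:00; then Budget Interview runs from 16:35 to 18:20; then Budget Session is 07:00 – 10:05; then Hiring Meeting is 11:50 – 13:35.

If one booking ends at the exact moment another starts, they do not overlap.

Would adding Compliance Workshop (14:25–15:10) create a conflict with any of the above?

Budget Session: ends 10:05 at or before Compliance Workshop starts 14:25 → clear.
Outreach Readout: ends 11:50 at or before Compliance Workshop starts 14:25 → clear.
Hiring Meeting: ends 13:35 at or before Compliance Workshop starts 14:25 → clear.
Release Session: starts 15:35 at or after Compliance Workshop ends 15:10 → clear.
Budget Interview: starts 16:35 at or after Compliance Workshop ends 15:10 → clear.

No — it doesn't clash with anything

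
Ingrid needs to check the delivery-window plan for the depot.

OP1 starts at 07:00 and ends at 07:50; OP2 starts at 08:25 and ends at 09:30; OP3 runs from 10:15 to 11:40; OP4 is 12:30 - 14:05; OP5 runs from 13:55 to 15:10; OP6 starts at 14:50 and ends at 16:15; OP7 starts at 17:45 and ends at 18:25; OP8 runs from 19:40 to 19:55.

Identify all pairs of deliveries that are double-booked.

OP4 & OP5, OP5 & OP6

Sorted by start: OP1, OP2, OP3, OP4, OP5, OP6, OP7, OP8.
OP2 starts after OP1 ends, so OP1 has no further overlaps.
OP3 starts after OP2 ends, so OP2 has no further overlaps.
OP4 starts after OP3 ends, so OP3 has no further overlaps.
OP5 starts before OP4 ends → OP4 and OP5 overlap.
OP6 starts after OP4 ends, so OP4 has no further overlaps.
OP6 starts before OP5 ends → OP5 and OP6 overlap.
OP7 starts after OP5 ends, so OP5 has no further overlaps.
OP7 starts after OP6 ends, so OP6 has no further overlaps.
OP8 starts after OP7 ends.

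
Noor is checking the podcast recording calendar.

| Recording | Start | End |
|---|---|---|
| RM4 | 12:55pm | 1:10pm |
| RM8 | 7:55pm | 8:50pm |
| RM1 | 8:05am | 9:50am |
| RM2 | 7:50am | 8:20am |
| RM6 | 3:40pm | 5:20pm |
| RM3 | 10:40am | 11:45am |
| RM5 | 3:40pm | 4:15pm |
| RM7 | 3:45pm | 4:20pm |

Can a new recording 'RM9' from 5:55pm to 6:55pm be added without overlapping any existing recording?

Yes — the slot is free

RM2: ends 8:20am at or before RM9 starts 5:55pm → clear.
RM1: ends 9:50am at or before RM9 starts 5:55pm → clear.
RM3: ends 11:45am at or before RM9 starts 5:55pm → clear.
RM4: ends 1:10pm at or before RM9 starts 5:55pm → clear.
RM5: ends 4:15pm at or before RM9 starts 5:55pm → clear.
RM6: ends 5:20pm at or before RM9 starts 5:55pm → clear.
RM7: ends 4:20pm at or before RM9 starts 5:55pm → clear.
RM8: starts 7:55pm at or after RM9 ends 6:55pm → clear.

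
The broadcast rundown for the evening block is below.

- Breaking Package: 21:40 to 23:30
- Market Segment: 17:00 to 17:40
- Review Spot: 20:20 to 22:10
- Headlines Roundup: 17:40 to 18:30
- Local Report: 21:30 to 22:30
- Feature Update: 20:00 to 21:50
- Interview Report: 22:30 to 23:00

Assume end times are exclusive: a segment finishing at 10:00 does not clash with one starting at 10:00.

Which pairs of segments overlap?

Sorted by start: Market Segment, Headlines Roundup, Feature Update, Review Spot, Local Report, Breaking Package, Interview Report.
Headlines Roundup starts exactly when Market Segment ends (back-to-back, no overlap); Market Segment is clear from here.
Feature Update starts after Headlines Roundup ends; Headlines Roundup is clear from here.
Review Spot starts before Feature Update ends → Feature Update and Review Spot overlap.
Local Report starts before Feature Update ends → Feature Update and Local Report overlap.
Breaking Package starts before Feature Update ends → Feature Update and Breaking Package overlap.
Interview Report starts after Feature Update ends.
Local Report starts before Review Spot ends → Review Spot and Local Report overlap.
Breaking Package starts before Review Spot ends → Review Spot and Breaking Package overlap.
Interview Report starts after Review Spot ends.
Breaking Package starts before Local Report ends → Local Report and Breaking Package overlap.
Interview Report starts exactly when Local Report ends (back-to-back, no overlap).
Interview Report starts before Breaking Package ends → Breaking Package and Interview Report overlap.

Breaking Package & Feature Update, Breaking Package & Interview Report, Breaking Package & Local Report, Breaking Package & Review Spot, Feature Update & Local Report, Feature Update & Review Spot, Local Report & Review Spot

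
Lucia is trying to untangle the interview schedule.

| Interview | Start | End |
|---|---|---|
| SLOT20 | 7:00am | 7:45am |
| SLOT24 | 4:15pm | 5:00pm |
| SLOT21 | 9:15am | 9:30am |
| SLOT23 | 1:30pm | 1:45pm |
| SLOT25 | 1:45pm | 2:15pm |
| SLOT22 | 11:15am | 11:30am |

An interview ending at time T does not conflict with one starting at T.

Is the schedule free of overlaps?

Yes

Sorted by start: SLOT20, SLOT21, SLOT22, SLOT23, SLOT25, SLOT24.
SLOT21 starts after SLOT20 ends, so SLOT20 has no further overlaps.
SLOT22 starts after SLOT21 ends, so SLOT21 has no further overlaps.
SLOT23 starts after SLOT22 ends, so SLOT22 has no further overlaps.
SLOT25 starts exactly when SLOT23 ends (back-to-back, no overlap), so SLOT23 has no further overlaps.
SLOT24 starts after SLOT25 ends.
Every pair is clear; the schedule has no overlaps.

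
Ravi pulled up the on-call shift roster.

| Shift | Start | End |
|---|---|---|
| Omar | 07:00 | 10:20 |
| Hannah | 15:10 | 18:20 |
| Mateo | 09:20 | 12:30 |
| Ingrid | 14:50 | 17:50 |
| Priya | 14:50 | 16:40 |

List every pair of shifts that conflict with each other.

Two intervals overlap when each starts before the other ends.
Sorted by start: Omar, Mateo, Ingrid, Priya, Hannah.
Mateo starts before Omar ends → Omar and Mateo overlap.
Ingrid starts after Omar ends, so Omar has no further overlaps.
Ingrid starts after Mateo ends, so Mateo has no further overlaps.
Priya starts before Ingrid ends → Ingrid and Priya overlap.
Hannah starts before Ingrid ends → Ingrid and Hannah overlap.
Hannah starts before Priya ends → Priya and Hannah overlap.

Hannah & Ingrid, Hannah & Priya, Ingrid & Priya, Mateo & Omar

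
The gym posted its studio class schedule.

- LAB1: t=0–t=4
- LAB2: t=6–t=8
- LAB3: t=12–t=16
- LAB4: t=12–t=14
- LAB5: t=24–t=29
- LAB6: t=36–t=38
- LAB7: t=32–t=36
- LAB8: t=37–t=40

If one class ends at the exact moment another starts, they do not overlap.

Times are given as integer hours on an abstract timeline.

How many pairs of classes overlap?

Two intervals overlap when each starts before the other ends.
Sorted by start: LAB1, LAB2, LAB3, LAB4, LAB5, LAB7, LAB6, LAB8.
LAB2 starts after LAB1 ends, so nothing later overlaps LAB1 either.
LAB3 starts after LAB2 ends, so nothing later overlaps LAB2 either.
LAB4 starts before LAB3 ends → LAB3 and LAB4 overlap.
LAB5 starts after LAB3 ends, so nothing later overlaps LAB3 either.
LAB5 starts after LAB4 ends, so nothing later overlaps LAB4 either.
LAB7 starts after LAB5 ends, so nothing later overlaps LAB5 either.
LAB6 starts exactly when LAB7 ends (back-to-back, no overlap), so nothing later overlaps LAB7 either.
LAB8 starts before LAB6 ends → LAB6 and LAB8 overlap.
Overlapping pairs: LAB3 & LAB4, LAB6 & LAB8 — 2 in total.

2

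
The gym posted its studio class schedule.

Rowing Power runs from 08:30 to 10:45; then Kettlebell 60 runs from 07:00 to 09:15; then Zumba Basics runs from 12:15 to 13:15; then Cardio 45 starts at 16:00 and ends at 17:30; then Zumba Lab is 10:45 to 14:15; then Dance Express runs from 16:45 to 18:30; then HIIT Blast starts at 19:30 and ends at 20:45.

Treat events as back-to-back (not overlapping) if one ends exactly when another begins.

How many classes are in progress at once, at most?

Sort all start/end points and keep a running count:
07:00 start Kettlebell 60 → 1
08:30 start Rowing Power → 2
09:15 end Kettlebell 60 → 1
10:45 end Rowing Power → 0
10:45 start Zumba Lab → 1
12:15 start Zumba Basics → 2
13:15 end Zumba Basics → 1
14:15 end Zumba Lab → 0
16:00 start Cardio 45 → 1
16:45 start Dance Express → 2
17:30 end Cardio 45 → 1
18:30 end Dance Express → 0
19:30 start HIIT Blast → 1
20:45 end HIIT Blast → 0
Peak is 2, at 08:30 (Kettlebell 60, Rowing Power).

2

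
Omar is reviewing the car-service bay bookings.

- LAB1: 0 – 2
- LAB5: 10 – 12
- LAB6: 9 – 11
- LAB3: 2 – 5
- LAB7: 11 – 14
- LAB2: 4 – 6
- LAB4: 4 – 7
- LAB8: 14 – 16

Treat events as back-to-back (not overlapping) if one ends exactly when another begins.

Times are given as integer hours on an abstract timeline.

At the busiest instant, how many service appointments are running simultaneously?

Sweep the timeline, counting +1 at each start and −1 at each end (ends before starts at a tie):
0 start LAB1 → 1
2 end LAB1 → 0
2 start LAB3 → 1
4 start LAB2 → 2
4 start LAB4 → 3
5 end LAB3 → 2
6 end LAB2 → 1
7 end LAB4 → 0
9 start LAB6 → 1
10 start LAB5 → 2
11 end LAB6 → 1
11 start LAB7 → 2
12 end LAB5 → 1
14 end LAB7 → 0
14 start LAB8 → 1
16 end LAB8 → 0
Peak is 3, at 4 (LAB2, LAB3, LAB4).

3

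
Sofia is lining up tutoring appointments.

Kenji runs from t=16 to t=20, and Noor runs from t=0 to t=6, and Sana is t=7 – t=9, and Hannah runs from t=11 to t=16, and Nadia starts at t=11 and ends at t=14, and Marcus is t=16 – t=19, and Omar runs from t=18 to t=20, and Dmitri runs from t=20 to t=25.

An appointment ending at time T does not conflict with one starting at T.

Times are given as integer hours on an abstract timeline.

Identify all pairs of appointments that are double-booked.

Hannah & Nadia, Kenji & Marcus, Kenji & Omar, Marcus & Omar

Sorted by start: Noor, Sana, Nadia, Hannah, Kenji, Marcus, Omar, Dmitri.
Sana starts after Noor ends; Noor is clear from here.
Nadia starts after Sana ends; Sana is clear from here.
Hannah starts before Nadia ends → Nadia and Hannah overlap.
Kenji starts after Nadia ends; Nadia is clear from here.
Kenji starts exactly when Hannah ends (back-to-back, no overlap); Hannah is clear from here.
Marcus starts before Kenji ends → Kenji and Marcus overlap.
Omar starts before Kenji ends → Kenji and Omar overlap.
Dmitri starts exactly when Kenji ends (back-to-back, no overlap).
Omar starts before Marcus ends → Marcus and Omar overlap.
Dmitri starts after Marcus ends.
Dmitri starts exactly when Omar ends (back-to-back, no overlap).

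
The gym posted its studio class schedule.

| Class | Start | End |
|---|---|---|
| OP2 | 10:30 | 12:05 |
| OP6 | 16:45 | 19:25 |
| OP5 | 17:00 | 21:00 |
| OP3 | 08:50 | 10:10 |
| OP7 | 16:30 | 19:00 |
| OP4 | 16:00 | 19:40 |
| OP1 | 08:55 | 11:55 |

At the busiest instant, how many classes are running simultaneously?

Sweep the timeline, counting +1 at each start and −1 at each end (ends before starts at a tie):
08:50 start OP3 → 1
08:55 start OP1 → 2
10:10 end OP3 → 1
10:30 start OP2 → 2
11:55 end OP1 → 1
12:05 end OP2 → 0
16:00 start OP4 → 1
16:30 start OP7 → 2
16:45 start OP6 → 3
17:00 start OP5 → 4
19:00 end OP7 → 3
19:25 end OP6 → 2
19:40 end OP4 → 1
21:00 end OP5 → 0
Peak is 4, at 17:00 (OP4, OP5, OP6, OP7).

4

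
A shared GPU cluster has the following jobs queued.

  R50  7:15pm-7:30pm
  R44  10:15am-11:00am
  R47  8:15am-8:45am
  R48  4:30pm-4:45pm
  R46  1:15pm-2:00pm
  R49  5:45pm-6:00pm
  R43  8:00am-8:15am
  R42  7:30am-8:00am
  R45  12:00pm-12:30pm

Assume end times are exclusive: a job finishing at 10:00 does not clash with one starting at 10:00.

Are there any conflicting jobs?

No

Sorted by start: R42, R43, R47, R44, R45, R46, R48, R49, R50.
R43 starts exactly when R42 ends (back-to-back, no overlap), so R42 has no further overlaps.
R47 starts exactly when R43 ends (back-to-back, no overlap), so R43 has no further overlaps.
R44 starts after R47 ends, so R47 has no further overlaps.
R45 starts after R44 ends, so R44 has no further overlaps.
R46 starts after R45 ends, so R45 has no further overlaps.
R48 starts after R46 ends, so R46 has no further overlaps.
R49 starts after R48 ends, so R48 has no further overlaps.
R50 starts after R49 ends.
Every pair is clear; the schedule has no overlaps.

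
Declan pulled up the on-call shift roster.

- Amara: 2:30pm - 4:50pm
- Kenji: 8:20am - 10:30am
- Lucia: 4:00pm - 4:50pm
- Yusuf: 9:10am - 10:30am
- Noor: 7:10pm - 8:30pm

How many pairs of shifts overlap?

2

Sorted by start: Kenji, Yusuf, Amara, Lucia, Noor.
Yusuf starts before Kenji ends → Kenji and Yusuf overlap.
Amara starts after Kenji ends; Kenji is clear from here.
Amara starts after Yusuf ends; Yusuf is clear from here.
Lucia starts before Amara ends → Amara and Lucia overlap.
Noor starts after Amara ends.
Noor starts after Lucia ends.
Overlapping pairs: Amara & Lucia, Kenji & Yusuf — 2 in total.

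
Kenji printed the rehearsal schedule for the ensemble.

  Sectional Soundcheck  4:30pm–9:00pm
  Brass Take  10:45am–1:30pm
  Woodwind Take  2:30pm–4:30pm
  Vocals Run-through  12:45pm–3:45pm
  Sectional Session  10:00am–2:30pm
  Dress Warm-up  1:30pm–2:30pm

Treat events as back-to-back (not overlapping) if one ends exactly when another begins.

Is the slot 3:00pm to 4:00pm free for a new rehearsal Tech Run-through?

No — it overlaps Vocals Run-through, Woodwind Take

Sectional Session: ends 2:30pm at or before Tech Run-through starts 3:00pm → clear.
Brass Take: ends 1:30pm at or before Tech Run-through starts 3:00pm → clear.
Vocals Run-through: starts 12:45pm before Tech Run-through ends 4:00pm, and ends 3:45pm after Tech Run-through starts 3:00pm → overlap.
Dress Warm-up: ends 2:30pm at or before Tech Run-through starts 3:00pm → clear.
Woodwind Take: starts 2:30pm before Tech Run-through ends 4:00pm, and ends 4:30pm after Tech Run-through starts 3:00pm → overlap.
Sectional Soundcheck: starts 4:30pm at or after Tech Run-through ends 4:00pm → clear.
Tech Run-through overlaps Vocals Run-through, Woodwind Take.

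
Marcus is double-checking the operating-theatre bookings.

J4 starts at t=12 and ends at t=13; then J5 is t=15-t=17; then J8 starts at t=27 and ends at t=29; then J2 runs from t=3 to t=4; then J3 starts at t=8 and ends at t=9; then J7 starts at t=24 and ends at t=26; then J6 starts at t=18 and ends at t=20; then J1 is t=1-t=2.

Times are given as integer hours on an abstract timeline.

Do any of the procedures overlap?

No

Sorted by start: J1, J2, J3, J4, J5, J6, J7, J8.
J2 starts after J1 ends, so J1 has no further overlaps.
J3 starts after J2 ends, so J2 has no further overlaps.
J4 starts after J3 ends, so J3 has no further overlaps.
J5 starts after J4 ends, so J4 has no further overlaps.
J6 starts after J5 ends, so J5 has no further overlaps.
J7 starts after J6 ends, so J6 has no further overlaps.
J8 starts after J7 ends.
Every pair is clear; the schedule has no overlaps.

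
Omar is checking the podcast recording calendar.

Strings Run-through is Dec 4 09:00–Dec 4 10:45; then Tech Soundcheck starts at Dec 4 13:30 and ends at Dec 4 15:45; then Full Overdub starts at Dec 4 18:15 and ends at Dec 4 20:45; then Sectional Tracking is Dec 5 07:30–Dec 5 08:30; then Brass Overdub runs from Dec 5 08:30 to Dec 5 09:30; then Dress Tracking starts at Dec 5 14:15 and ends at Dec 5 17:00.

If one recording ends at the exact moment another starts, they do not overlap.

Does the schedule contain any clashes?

Sorted by start: Strings Run-through, Tech Soundcheck, Full Overdub, Sectional Tracking, Brass Overdub, Dress Tracking.
Tech Soundcheck starts after Strings Run-through ends — done with Strings Run-through.
Full Overdub starts after Tech Soundcheck ends — done with Tech Soundcheck.
Sectional Tracking starts after Full Overdub ends — done with Full Overdub.
Brass Overdub starts exactly when Sectional Tracking ends (back-to-back, no overlap) — done with Sectional Tracking.
Dress Tracking starts after Brass Overdub ends.
Every pair is clear; the schedule has no overlaps.

No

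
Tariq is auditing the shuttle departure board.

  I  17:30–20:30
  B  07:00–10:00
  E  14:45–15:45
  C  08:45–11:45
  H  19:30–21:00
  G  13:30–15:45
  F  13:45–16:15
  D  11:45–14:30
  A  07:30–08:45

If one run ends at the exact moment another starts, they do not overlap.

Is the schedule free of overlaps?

No

Sorted by start: B, A, C, D, G, F, E, I, H.
A starts before B ends → B and A overlap.
That's a conflict, so the schedule is not conflict-free.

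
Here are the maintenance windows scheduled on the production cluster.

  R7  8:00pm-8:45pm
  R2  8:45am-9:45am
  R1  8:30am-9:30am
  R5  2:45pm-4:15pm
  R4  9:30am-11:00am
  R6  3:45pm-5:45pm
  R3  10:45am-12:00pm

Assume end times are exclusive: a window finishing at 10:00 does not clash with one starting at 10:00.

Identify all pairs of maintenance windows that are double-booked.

R1 & R2, R2 & R4, R3 & R4, R5 & R6

Sorted by start: R1, R2, R4, R3, R5, R6, R7.
R2 starts before R1 ends → R1 and R2 overlap.
R4 starts exactly when R1 ends (back-to-back, no overlap), so R1 has no further overlaps.
R4 starts before R2 ends → R2 and R4 overlap.
R3 starts after R2 ends, so R2 has no further overlaps.
R3 starts before R4 ends → R4 and R3 overlap.
R5 starts after R4 ends, so R4 has no further overlaps.
R5 starts after R3 ends, so R3 has no further overlaps.
R6 starts before R5 ends → R5 and R6 overlap.
R7 starts after R5 ends.
R7 starts after R6 ends.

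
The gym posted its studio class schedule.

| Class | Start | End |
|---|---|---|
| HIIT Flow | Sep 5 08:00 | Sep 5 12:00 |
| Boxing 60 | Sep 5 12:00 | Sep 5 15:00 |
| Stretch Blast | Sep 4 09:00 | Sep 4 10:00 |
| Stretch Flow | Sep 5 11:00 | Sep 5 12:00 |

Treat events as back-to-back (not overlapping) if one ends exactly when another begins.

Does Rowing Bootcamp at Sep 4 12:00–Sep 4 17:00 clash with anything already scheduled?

No — it doesn't clash with anything

Stretch Blast: ends Sep 4 10:00 at or before Rowing Bootcamp starts Sep 4 12:00 → clear.
HIIT Flow: starts Sep 5 08:00 at or after Rowing Bootcamp ends Sep 4 17:00 → clear.
Stretch Flow: starts Sep 5 11:00 at or after Rowing Bootcamp ends Sep 4 17:00 → clear.
Boxing 60: starts Sep 5 12:00 at or after Rowing Bootcamp ends Sep 4 17:00 → clear.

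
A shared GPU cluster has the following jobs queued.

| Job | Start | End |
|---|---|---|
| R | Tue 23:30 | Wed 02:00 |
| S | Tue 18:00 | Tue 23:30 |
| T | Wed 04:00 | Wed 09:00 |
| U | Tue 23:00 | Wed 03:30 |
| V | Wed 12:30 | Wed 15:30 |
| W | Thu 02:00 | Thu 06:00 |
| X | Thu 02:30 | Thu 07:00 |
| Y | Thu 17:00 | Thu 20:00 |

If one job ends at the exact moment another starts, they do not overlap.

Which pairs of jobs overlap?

Two intervals overlap when each starts before the other ends.
Sorted by start: S, U, R, T, V, W, X, Y.
U starts before S ends → S and U overlap.
R starts exactly when S ends (back-to-back, no overlap), so nothing later overlaps S either.
R starts before U ends → U and R overlap.
T starts after U ends, so nothing later overlaps U either.
T starts after R ends, so nothing later overlaps R either.
V starts after T ends, so nothing later overlaps T either.
W starts after V ends, so nothing later overlaps V either.
X starts before W ends → W and X overlap.
Y starts after W ends.
Y starts after X ends.

R & U, S & U, W & X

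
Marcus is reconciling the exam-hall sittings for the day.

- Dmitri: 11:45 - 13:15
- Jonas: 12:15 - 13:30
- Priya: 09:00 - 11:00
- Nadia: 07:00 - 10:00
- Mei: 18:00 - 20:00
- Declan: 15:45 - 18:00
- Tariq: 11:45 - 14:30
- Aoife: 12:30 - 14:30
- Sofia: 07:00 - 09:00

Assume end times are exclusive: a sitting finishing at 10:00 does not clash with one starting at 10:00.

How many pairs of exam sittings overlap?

Check each pair: they overlap iff neither finishes before the other starts.
Sorted by start: Sofia, Nadia, Priya, Dmitri, Tariq, Jonas, Aoife, Declan, Mei.
Nadia starts before Sofia ends → Sofia and Nadia overlap.
Priya starts exactly when Sofia ends (back-to-back, no overlap), so Sofia has no further overlaps.
Priya starts before Nadia ends → Nadia and Priya overlap.
Dmitri starts after Nadia ends, so Nadia has no further overlaps.
Dmitri starts after Priya ends, so Priya has no further overlaps.
Tariq starts before Dmitri ends → Dmitri and Tariq overlap.
Jonas starts before Dmitri ends → Dmitri and Jonas overlap.
Aoife starts before Dmitri ends → Dmitri and Aoife overlap.
Declan starts after Dmitri ends, so Dmitri has no further overlaps.
Jonas starts before Tariq ends → Tariq and Jonas overlap.
Aoife starts before Tariq ends → Tariq and Aoife overlap.
Declan starts after Tariq ends, so Tariq has no further overlaps.
Aoife starts before Jonas ends → Jonas and Aoife overlap.
Declan starts after Jonas ends, so Jonas has no further overlaps.
Declan starts after Aoife ends, so Aoife has no further overlaps.
Mei starts exactly when Declan ends (back-to-back, no overlap).
Overlapping pairs: Aoife & Dmitri, Aoife & Jonas, Aoife & Tariq, Dmitri & Jonas, Dmitri & Tariq, Jonas & Tariq, Nadia & Priya, Nadia & Sofia — 8 in total.

8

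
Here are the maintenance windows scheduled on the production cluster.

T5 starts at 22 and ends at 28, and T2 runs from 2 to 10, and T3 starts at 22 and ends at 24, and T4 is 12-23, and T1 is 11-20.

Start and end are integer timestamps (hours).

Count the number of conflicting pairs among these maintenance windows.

4

Sorted by start: T2, T1, T4, T3, T5.
T1 starts after T2 ends; T2 is clear from here.
T4 starts before T1 ends → T1 and T4 overlap.
T3 starts after T1 ends; T1 is clear from here.
T3 starts before T4 ends → T4 and T3 overlap.
T5 starts before T4 ends → T4 and T5 overlap.
T5 starts before T3 ends → T3 and T5 overlap.
Overlapping pairs: T1 & T4, T3 & T4, T3 & T5, T4 & T5 — 4 in total.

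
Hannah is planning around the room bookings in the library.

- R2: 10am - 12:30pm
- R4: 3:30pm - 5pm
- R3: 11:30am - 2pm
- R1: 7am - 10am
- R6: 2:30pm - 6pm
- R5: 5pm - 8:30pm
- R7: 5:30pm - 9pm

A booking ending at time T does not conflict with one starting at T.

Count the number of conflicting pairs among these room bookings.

5

Two intervals overlap when each starts before the other ends.
Sorted by start: R1, R2, R3, R6, R4, R5, R7.
R2 starts exactly when R1 ends (back-to-back, no overlap), so R1 has no further overlaps.
R3 starts before R2 ends → R2 and R3 overlap.
R6 starts after R2 ends, so R2 has no further overlaps.
R6 starts after R3 ends, so R3 has no further overlaps.
R4 starts before R6 ends → R6 and R4 overlap.
R5 starts before R6 ends → R6 and R5 overlap.
R7 starts before R6 ends → R6 and R7 overlap.
R5 starts exactly when R4 ends (back-to-back, no overlap), so R4 has no further overlaps.
R7 starts before R5 ends → R5 and R7 overlap.
Overlapping pairs: R2 & R3, R4 & R6, R5 & R6, R5 & R7, R6 & R7 — 5 in total.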